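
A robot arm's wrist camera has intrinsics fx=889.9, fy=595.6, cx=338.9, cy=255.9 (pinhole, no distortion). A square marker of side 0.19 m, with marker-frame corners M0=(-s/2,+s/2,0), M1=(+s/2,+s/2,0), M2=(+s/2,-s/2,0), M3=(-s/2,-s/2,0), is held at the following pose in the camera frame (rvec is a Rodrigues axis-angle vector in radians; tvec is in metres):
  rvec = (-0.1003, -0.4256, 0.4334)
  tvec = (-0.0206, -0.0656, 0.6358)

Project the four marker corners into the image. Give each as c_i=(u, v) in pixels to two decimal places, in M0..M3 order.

c0=(132.22, 235.15) c1=(367.14, 311.32) c2=(460.38, 160.05) c3=(249.57, 70.57)

Intrinsics K: fx=889.9, fy=595.6, cx=338.9, cy=255.9
Marker side s = 0.19 m; corners in marker frame (Z=0):
  M0 = (-0.0950, +0.0950, 0)
  M1 = (+0.0950, +0.0950, 0)
  M2 = (+0.0950, -0.0950, 0)
  M3 = (-0.0950, -0.0950, 0)
rvec = (-0.1003, -0.4256, 0.4334), |rvec| = θ = 0.61565 rad = 35.274°
Rodrigues: sinθ=0.57749, 1−cosθ=0.18360; R = I + sinθ·[k]× + (1−cosθ)·[k]×²:
    [+0.82127 -0.38586 -0.42028]
    [+0.42721 +0.90414 +0.00473]
    [+0.37816 -0.18343 +0.90738]
t = (-0.0206, -0.0656, 0.6358) m
M0: Pc = R·M0+t = (-0.13528, -0.02029, +0.58245); u = 889.9·(-0.13528)/0.58245 + 338.9 = 132.2156, v = 595.6·(-0.02029)/0.58245 + 255.9 = 235.1496
M1: Pc = R·M1+t = (+0.02076, +0.06088, +0.65430); u = 889.9·(+0.02076)/0.65430 + 338.9 = 367.1408, v = 595.6·(+0.06088)/0.65430 + 255.9 = 311.3168
M2: Pc = R·M2+t = (+0.09408, -0.11091, +0.68915); u = 889.9·(+0.09408)/0.68915 + 338.9 = 460.3814, v = 595.6·(-0.11091)/0.68915 + 255.9 = 160.0478
M3: Pc = R·M3+t = (-0.06196, -0.19208, +0.61730); u = 889.9·(-0.06196)/0.61730 + 338.9 = 249.5727, v = 595.6·(-0.19208)/0.61730 + 255.9 = 70.5740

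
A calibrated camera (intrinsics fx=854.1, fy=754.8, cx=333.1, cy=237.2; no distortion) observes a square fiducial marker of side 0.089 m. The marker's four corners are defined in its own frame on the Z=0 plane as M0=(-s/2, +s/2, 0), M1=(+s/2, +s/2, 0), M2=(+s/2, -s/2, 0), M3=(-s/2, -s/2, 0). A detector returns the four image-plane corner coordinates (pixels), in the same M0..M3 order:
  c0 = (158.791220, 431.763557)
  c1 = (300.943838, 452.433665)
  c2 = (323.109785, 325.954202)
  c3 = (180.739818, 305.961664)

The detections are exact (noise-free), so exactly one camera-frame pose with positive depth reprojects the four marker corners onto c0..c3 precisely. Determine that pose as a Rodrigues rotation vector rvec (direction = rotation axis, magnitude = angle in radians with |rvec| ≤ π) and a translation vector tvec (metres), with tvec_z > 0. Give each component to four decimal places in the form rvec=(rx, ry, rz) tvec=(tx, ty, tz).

rvec=(0.0015, 0.0326, 0.1537) tvec=(-0.0569, 0.0988, 0.5259)

Intrinsics K: fx=854.1, fy=754.8, cx=333.1, cy=237.2
Marker side s = 0.089 m; corners in marker frame (Z=0):
  M0 = (-0.0445, +0.0445, 0)
  M1 = (+0.0445, +0.0445, 0)
  M2 = (+0.0445, -0.0445, 0)
  M3 = (-0.0445, -0.0445, 0)
Detected image corners:
  c0 = (158.791220, 431.763557) px
  c1 = (300.943838, 452.433665) px
  c2 = (323.109785, 325.954202) px
  c3 = (180.739818, 305.961664) px
Planar DLT: solve 8×8 A·h = b for H (H[2,2]=1):
  H  [+1583.60613 -245.99596 +240.69750]
  H  [+205.10168 +1420.18810 +379.02180]
  H  [-0.06158 +0.00762 +1.00000]
B = K⁻¹H; ‖b₁‖=1.901560, ‖b₂‖=1.901560; λ = 2/(‖b₁‖+‖b₂‖) = 0.525884, sign → tz>0 ⇒ λ=+0.525884
r₁ = λ·B[:,0] = (+0.98768,+0.15308,-0.03239); r₂ = λ·B[:,1] = (-0.15303,+0.98821,+0.00401)
r₃ = r₁×r₂ = (+0.03262,+0.00100,+0.99947); SVD([r₁ r₂ r₃]) → R = UVᵀ:
  R  [+0.98768 -0.15303 +0.03262]
  R  [+0.15308 +0.98821 +0.00100]
  R  [-0.03239 +0.00401 +0.99947]
t = (-0.05689, +0.09881, +0.52588) m
tr R = 2.975365; θ = arccos((tr R − 1)/2) = 0.157117 rad = 9.002°
axis k = ((R−Rᵀ)₃₂, (R−Rᵀ)₁₃, (R−Rᵀ)₂₁) / (2 sinθ) = (+0.009611, +0.207712, +0.978143)
rvec = θ·k = (+0.001510, +0.032635, +0.153683)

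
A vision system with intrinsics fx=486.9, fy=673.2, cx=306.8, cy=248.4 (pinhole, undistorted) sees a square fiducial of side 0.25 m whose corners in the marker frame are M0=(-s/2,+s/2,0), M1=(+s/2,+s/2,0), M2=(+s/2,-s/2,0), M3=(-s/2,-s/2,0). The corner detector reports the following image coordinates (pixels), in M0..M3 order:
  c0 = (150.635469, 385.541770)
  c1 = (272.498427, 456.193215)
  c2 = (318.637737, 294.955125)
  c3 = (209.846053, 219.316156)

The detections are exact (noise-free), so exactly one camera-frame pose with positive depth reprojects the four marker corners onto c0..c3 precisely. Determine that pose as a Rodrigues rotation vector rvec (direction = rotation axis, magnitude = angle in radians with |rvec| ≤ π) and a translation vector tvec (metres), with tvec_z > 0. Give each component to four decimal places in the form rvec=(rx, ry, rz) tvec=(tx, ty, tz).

rvec=(-0.2592, -0.3282, 0.4300) tvec=(-0.1280, 0.1243, 0.9459)

Intrinsics K: fx=486.9, fy=673.2, cx=306.8, cy=248.4
Marker side s = 0.25 m; corners in marker frame (Z=0):
  M0 = (-0.1250, +0.1250, 0)
  M1 = (+0.1250, +0.1250, 0)
  M2 = (+0.1250, -0.1250, 0)
  M3 = (-0.1250, -0.1250, 0)
Detected image corners:
  c0 = (150.635469, 385.541770) px
  c1 = (272.498427, 456.193215) px
  c2 = (318.637737, 294.955125) px
  c3 = (209.846053, 219.316156) px
Planar DLT: solve 8×8 A·h = b for H (H[2,2]=1):
  H  [+524.32347 -288.40208 +240.93376]
  H  [+384.32276 +542.61522 +336.85303]
  H  [+0.26941 -0.33031 +1.00000]
B = K⁻¹H; ‖b₁‖=1.057220, ‖b₂‖=1.057220; λ = 2/(‖b₁‖+‖b₂‖) = 0.945877, sign → tz>0 ⇒ λ=+0.945877
r₁ = λ·B[:,0] = (+0.85801,+0.44596,+0.25483); r₂ = λ·B[:,1] = (-0.36340,+0.87768,-0.31243)
r₃ = r₁×r₂ = (-0.36299,+0.17547,+0.91512); SVD([r₁ r₂ r₃]) → R = UVᵀ:
  R  [+0.85801 -0.36340 -0.36299]
  R  [+0.44596 +0.87768 +0.17547]
  R  [+0.25483 -0.31243 +0.91512]
t = (-0.12796, +0.12428, +0.94588) m
tr R = 2.650813; θ = arccos((tr R − 1)/2) = 0.599874 rad = 34.370°
axis k = ((R−Rᵀ)₃₂, (R−Rᵀ)₁₃, (R−Rᵀ)₂₁) / (2 sinθ) = (-0.432125, -0.547190, +0.716834)
rvec = θ·k = (-0.259221, -0.328245, +0.430010)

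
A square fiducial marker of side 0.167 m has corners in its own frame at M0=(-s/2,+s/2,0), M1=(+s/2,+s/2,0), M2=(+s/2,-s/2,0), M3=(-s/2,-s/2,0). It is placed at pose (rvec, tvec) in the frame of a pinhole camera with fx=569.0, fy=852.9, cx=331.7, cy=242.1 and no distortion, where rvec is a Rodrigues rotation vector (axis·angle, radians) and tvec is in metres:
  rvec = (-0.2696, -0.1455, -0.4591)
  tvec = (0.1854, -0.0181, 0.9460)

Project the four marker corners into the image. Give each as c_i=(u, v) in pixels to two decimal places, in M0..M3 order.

Intrinsics K: fx=569.0, fy=852.9, cx=331.7, cy=242.1
Marker side s = 0.167 m; corners in marker frame (Z=0):
  M0 = (-0.0835, +0.0835, 0)
  M1 = (+0.0835, +0.0835, 0)
  M2 = (+0.0835, -0.0835, 0)
  M3 = (-0.0835, -0.0835, 0)
rvec = (-0.2696, -0.1455, -0.4591), |rvec| = θ = 0.55193 rad = 31.623°
Rodrigues: sinθ=0.52433, 1−cosθ=0.14849; R = I + sinθ·[k]× + (1−cosθ)·[k]×²:
    [+0.88694 +0.45526 -0.07789]
    [-0.41702 +0.86183 +0.28868]
    [+0.19856 -0.22356 +0.95425]
t = (0.1854, -0.0181, 0.9460) m
M0: Pc = R·M0+t = (+0.14935, +0.08868, +0.91075); u = 569.0·(+0.14935)/0.91075 + 331.7 = 425.0105, v = 852.9·(+0.08868)/0.91075 + 242.1 = 325.1510
M1: Pc = R·M1+t = (+0.29747, +0.01904, +0.94391); u = 569.0·(+0.29747)/0.94391 + 331.7 = 511.0205, v = 852.9·(+0.01904)/0.94391 + 242.1 = 259.3056
M2: Pc = R·M2+t = (+0.22145, -0.12488, +0.98125); u = 569.0·(+0.22145)/0.98125 + 331.7 = 460.1104, v = 852.9·(-0.12488)/0.98125 + 242.1 = 133.5504
M3: Pc = R·M3+t = (+0.07333, -0.05524, +0.94809); u = 569.0·(+0.07333)/0.94809 + 331.7 = 375.7068, v = 852.9·(-0.05524)/0.94809 + 242.1 = 192.4046

c0=(425.01, 325.15) c1=(511.02, 259.31) c2=(460.11, 133.55) c3=(375.71, 192.40)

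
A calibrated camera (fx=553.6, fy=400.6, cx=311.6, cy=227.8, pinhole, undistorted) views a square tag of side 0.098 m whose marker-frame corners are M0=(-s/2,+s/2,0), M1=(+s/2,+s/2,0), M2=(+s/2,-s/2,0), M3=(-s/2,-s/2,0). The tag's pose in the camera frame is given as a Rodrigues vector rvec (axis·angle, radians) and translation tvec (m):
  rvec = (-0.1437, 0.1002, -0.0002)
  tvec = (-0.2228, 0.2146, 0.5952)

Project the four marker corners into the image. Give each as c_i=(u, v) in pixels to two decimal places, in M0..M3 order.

Intrinsics K: fx=553.6, fy=400.6, cx=311.6, cy=227.8
Marker side s = 0.098 m; corners in marker frame (Z=0):
  M0 = (-0.0490, +0.0490, 0)
  M1 = (+0.0490, +0.0490, 0)
  M2 = (+0.0490, -0.0490, 0)
  M3 = (-0.0490, -0.0490, 0)
rvec = (-0.1437, 0.1002, -0.0002), |rvec| = θ = 0.17518 rad = 10.037°
Rodrigues: sinθ=0.17429, 1−cosθ=0.01531; R = I + sinθ·[k]× + (1−cosθ)·[k]×²:
    [+0.99499 -0.00698 +0.09970]
    [-0.00738 +0.98970 +0.14296]
    [-0.09967 -0.14298 +0.98469]
t = (-0.2228, 0.2146, 0.5952) m
M0: Pc = R·M0+t = (-0.27190, +0.26346, +0.59308); u = 553.6·(-0.27190)/0.59308 + 311.6 = 57.8020, v = 400.6·(+0.26346)/0.59308 + 227.8 = 405.7544
M1: Pc = R·M1+t = (-0.17439, +0.26273, +0.58331); u = 553.6·(-0.17439)/0.58331 + 311.6 = 146.0947, v = 400.6·(+0.26273)/0.58331 + 227.8 = 408.2377
M2: Pc = R·M2+t = (-0.17370, +0.16574, +0.59732); u = 553.6·(-0.17370)/0.59732 + 311.6 = 150.6112, v = 400.6·(+0.16574)/0.59732 + 227.8 = 338.9572
M3: Pc = R·M3+t = (-0.27121, +0.16647, +0.60709); u = 553.6·(-0.27121)/0.60709 + 311.6 = 64.2836, v = 400.6·(+0.16647)/0.60709 + 227.8 = 337.6460

c0=(57.80, 405.75) c1=(146.09, 408.24) c2=(150.61, 338.96) c3=(64.28, 337.65)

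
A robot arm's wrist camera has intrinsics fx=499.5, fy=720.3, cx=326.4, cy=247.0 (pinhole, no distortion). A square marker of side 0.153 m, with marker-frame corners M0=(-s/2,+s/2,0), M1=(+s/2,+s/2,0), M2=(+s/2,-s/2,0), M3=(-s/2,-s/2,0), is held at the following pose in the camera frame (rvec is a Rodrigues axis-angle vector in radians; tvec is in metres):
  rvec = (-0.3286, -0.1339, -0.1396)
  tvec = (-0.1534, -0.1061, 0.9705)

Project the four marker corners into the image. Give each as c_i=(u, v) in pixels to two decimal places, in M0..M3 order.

c0=(210.79, 227.23) c1=(291.88, 214.55) c2=(281.52, 113.44) c3=(204.11, 123.10)

Intrinsics K: fx=499.5, fy=720.3, cx=326.4, cy=247.0
Marker side s = 0.153 m; corners in marker frame (Z=0):
  M0 = (-0.0765, +0.0765, 0)
  M1 = (+0.0765, +0.0765, 0)
  M2 = (+0.0765, -0.0765, 0)
  M3 = (-0.0765, -0.0765, 0)
rvec = (-0.3286, -0.1339, -0.1396), |rvec| = θ = 0.38131 rad = 21.847°
Rodrigues: sinθ=0.37213, 1−cosθ=0.07182; R = I + sinθ·[k]× + (1−cosθ)·[k]×²:
    [+0.98152 +0.15798 -0.10802]
    [-0.11451 +0.93704 +0.32993]
    [+0.15334 -0.31146 +0.93781]
t = (-0.1534, -0.1061, 0.9705) m
M0: Pc = R·M0+t = (-0.21640, -0.02566, +0.93494); u = 499.5·(-0.21640)/0.93494 + 326.4 = 210.7863, v = 720.3·(-0.02566)/0.93494 + 247.0 = 227.2333
M1: Pc = R·M1+t = (-0.06623, -0.04318, +0.95840); u = 499.5·(-0.06623)/0.95840 + 326.4 = 291.8829, v = 720.3·(-0.04318)/0.95840 + 247.0 = 214.5501
M2: Pc = R·M2+t = (-0.09040, -0.18654, +1.00606); u = 499.5·(-0.09040)/1.00606 + 326.4 = 281.5175, v = 720.3·(-0.18654)/1.00606 + 247.0 = 113.4421
M3: Pc = R·M3+t = (-0.24057, -0.16902, +0.98260); u = 499.5·(-0.24057)/0.98260 + 326.4 = 204.1063, v = 720.3·(-0.16902)/0.98260 + 247.0 = 123.0961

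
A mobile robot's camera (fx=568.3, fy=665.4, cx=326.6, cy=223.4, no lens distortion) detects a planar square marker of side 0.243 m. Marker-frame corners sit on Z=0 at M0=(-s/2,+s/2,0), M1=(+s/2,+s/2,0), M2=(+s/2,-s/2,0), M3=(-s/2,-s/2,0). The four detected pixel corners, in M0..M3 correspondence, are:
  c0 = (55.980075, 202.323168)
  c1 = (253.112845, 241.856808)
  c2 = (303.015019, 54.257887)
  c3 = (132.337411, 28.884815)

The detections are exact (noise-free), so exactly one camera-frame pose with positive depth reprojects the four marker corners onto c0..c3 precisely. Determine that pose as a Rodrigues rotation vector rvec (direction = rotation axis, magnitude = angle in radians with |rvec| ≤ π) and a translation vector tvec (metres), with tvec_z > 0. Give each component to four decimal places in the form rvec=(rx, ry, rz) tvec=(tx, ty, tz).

Intrinsics K: fx=568.3, fy=665.4, cx=326.6, cy=223.4
Marker side s = 0.243 m; corners in marker frame (Z=0):
  M0 = (-0.1215, +0.1215, 0)
  M1 = (+0.1215, +0.1215, 0)
  M2 = (+0.1215, -0.1215, 0)
  M3 = (-0.1215, -0.1215, 0)
Detected image corners:
  c0 = (55.980075, 202.323168) px
  c1 = (253.112845, 241.856808) px
  c2 = (303.015019, 54.257887) px
  c3 = (132.337411, 28.884815) px
Planar DLT: solve 8×8 A·h = b for H (H[2,2]=1):
  H  [+714.50211 -384.33701 +186.37297]
  H  [+104.34108 +654.88863 +124.16960]
  H  [-0.20381 -0.66195 +1.00000]
B = K⁻¹H; ‖b₁‖=1.407559, ‖b₂‖=1.407559; λ = 2/(‖b₁‖+‖b₂‖) = 0.710450, sign → tz>0 ⇒ λ=+0.710450
r₁ = λ·B[:,0] = (+0.97644,+0.16002,-0.14480); r₂ = λ·B[:,1] = (-0.21020,+0.85712,-0.47028)
r₃ = r₁×r₂ = (+0.04885,+0.48964,+0.87056); SVD([r₁ r₂ r₃]) → R = UVᵀ:
  R  [+0.97644 -0.21020 +0.04885]
  R  [+0.16002 +0.85712 +0.48964]
  R  [-0.14480 -0.47028 +0.87056]
t = (-0.17530, -0.10595, +0.71045) m
tr R = 2.704112; θ = arccos((tr R − 1)/2) = 0.550896 rad = 31.564°
axis k = ((R−Rᵀ)₃₂, (R−Rᵀ)₁₃, (R−Rᵀ)₂₁) / (2 sinθ) = (-0.916911, +0.184975, +0.353637)
rvec = θ·k = (-0.505123, +0.101902, +0.194817)

rvec=(-0.5051, 0.1019, 0.1948) tvec=(-0.1753, -0.1059, 0.7104)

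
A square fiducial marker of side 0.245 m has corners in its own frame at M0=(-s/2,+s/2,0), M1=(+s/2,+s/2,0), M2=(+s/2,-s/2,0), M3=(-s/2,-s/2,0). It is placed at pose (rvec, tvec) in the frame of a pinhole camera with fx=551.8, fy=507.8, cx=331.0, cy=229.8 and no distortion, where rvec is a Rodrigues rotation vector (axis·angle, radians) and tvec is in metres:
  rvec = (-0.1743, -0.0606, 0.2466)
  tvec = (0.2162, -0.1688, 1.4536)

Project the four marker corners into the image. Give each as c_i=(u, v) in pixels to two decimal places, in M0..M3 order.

c0=(357.50, 200.54) c1=(448.43, 222.21) c2=(466.65, 142.19) c3=(378.54, 120.66)

Intrinsics K: fx=551.8, fy=507.8, cx=331.0, cy=229.8
Marker side s = 0.245 m; corners in marker frame (Z=0):
  M0 = (-0.1225, +0.1225, 0)
  M1 = (+0.1225, +0.1225, 0)
  M2 = (+0.1225, -0.1225, 0)
  M3 = (-0.1225, -0.1225, 0)
rvec = (-0.1743, -0.0606, 0.2466), |rvec| = θ = 0.30800 rad = 17.647°
Rodrigues: sinθ=0.30315, 1−cosθ=0.04706; R = I + sinθ·[k]× + (1−cosθ)·[k]×²:
    [+0.96801 -0.23748 -0.08097]
    [+0.24796 +0.95476 +0.16414]
    [+0.03832 -0.17897 +0.98311]
t = (0.2162, -0.1688, 1.4536) m
M0: Pc = R·M0+t = (+0.06853, -0.08222, +1.42698); u = 551.8·(+0.06853)/1.42698 + 331.0 = 357.4988, v = 507.8·(-0.08222)/1.42698 + 229.8 = 200.5428
M1: Pc = R·M1+t = (+0.30569, -0.02147, +1.43637); u = 551.8·(+0.30569)/1.43637 + 331.0 = 448.4347, v = 507.8·(-0.02147)/1.43637 + 229.8 = 222.2110
M2: Pc = R·M2+t = (+0.36387, -0.25538, +1.48022); u = 551.8·(+0.36387)/1.48022 + 331.0 = 466.6455, v = 507.8·(-0.25538)/1.48022 + 229.8 = 142.1888
M3: Pc = R·M3+t = (+0.12671, -0.31613, +1.47083); u = 551.8·(+0.12671)/1.47083 + 331.0 = 378.5368, v = 507.8·(-0.31613)/1.47083 + 229.8 = 120.6557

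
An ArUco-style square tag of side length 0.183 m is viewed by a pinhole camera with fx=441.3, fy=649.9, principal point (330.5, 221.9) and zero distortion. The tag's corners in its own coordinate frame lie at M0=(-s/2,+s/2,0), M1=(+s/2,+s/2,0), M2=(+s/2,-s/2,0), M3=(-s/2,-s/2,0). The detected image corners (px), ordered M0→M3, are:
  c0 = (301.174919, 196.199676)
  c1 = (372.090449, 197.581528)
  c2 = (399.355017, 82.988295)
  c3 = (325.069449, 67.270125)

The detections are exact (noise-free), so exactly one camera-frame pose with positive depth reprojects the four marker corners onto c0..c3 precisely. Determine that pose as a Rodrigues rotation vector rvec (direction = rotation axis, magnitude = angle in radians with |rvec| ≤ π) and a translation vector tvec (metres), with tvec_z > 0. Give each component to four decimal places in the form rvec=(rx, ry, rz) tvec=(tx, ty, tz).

rvec=(0.5129, -0.5728, 0.1435) tvec=(0.0417, -0.1153, 0.9027)

Intrinsics K: fx=441.3, fy=649.9, cx=330.5, cy=221.9
Marker side s = 0.183 m; corners in marker frame (Z=0):
  M0 = (-0.0915, +0.0915, 0)
  M1 = (+0.0915, +0.0915, 0)
  M2 = (+0.0915, -0.0915, 0)
  M3 = (-0.0915, -0.0915, 0)
Detected image corners:
  c0 = (301.174919, 196.199676) px
  c1 = (372.090449, 197.581528) px
  c2 = (399.355017, 82.988295) px
  c3 = (325.069449, 67.270125) px
Planar DLT: solve 8×8 A·h = b for H (H[2,2]=1):
  H  [+609.64438 +23.49739 +350.90159]
  H  [+128.07251 +726.92901 +138.85990]
  H  [+0.61048 +0.46875 +1.00000]
B = K⁻¹H; ‖b₁‖=1.107742, ‖b₂‖=1.107742; λ = 2/(‖b₁‖+‖b₂‖) = 0.902737, sign → tz>0 ⇒ λ=+0.902737
r₁ = λ·B[:,0] = (+0.83437,-0.01027,+0.55110); r₂ = λ·B[:,1] = (-0.26884,+0.86525,+0.42316)
r₃ = r₁×r₂ = (-0.48119,-0.50123,+0.71918); SVD([r₁ r₂ r₃]) → R = UVᵀ:
  R  [+0.83437 -0.26884 -0.48119]
  R  [-0.01027 +0.86525 -0.50123]
  R  [+0.55110 +0.42316 +0.71918]
t = (+0.04173, -0.11535, +0.90274) m
tr R = 2.418812; θ = arccos((tr R − 1)/2) = 0.782141 rad = 44.813°
axis k = ((R−Rᵀ)₃₂, (R−Rᵀ)₁₃, (R−Rᵀ)₂₁) / (2 sinθ) = (+0.655779, -0.732328, +0.183439)
rvec = θ·k = (+0.512912, -0.572784, +0.143475)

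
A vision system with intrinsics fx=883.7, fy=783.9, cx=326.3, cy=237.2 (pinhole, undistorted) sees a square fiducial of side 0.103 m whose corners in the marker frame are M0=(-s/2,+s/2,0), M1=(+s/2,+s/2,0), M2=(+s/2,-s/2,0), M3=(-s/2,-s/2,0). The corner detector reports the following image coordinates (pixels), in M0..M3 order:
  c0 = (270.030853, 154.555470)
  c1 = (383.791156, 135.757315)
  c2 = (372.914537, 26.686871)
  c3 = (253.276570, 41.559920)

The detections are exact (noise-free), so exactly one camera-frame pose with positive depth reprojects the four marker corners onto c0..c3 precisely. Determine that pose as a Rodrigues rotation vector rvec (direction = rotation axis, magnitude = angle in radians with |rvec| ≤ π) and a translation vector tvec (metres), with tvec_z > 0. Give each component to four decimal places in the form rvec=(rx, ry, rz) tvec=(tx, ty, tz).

rvec=(0.3055, -0.3362, -0.1645) tvec=(-0.0040, -0.1361, 0.7285)

Intrinsics K: fx=883.7, fy=783.9, cx=326.3, cy=237.2
Marker side s = 0.103 m; corners in marker frame (Z=0):
  M0 = (-0.0515, +0.0515, 0)
  M1 = (+0.0515, +0.0515, 0)
  M2 = (+0.0515, -0.0515, 0)
  M3 = (-0.0515, -0.0515, 0)
Detected image corners:
  c0 = (270.030853, 154.555470) px
  c1 = (383.791156, 135.757315) px
  c2 = (372.914537, 26.686871) px
  c3 = (253.276570, 41.559920) px
Planar DLT: solve 8×8 A·h = b for H (H[2,2]=1):
  H  [+1263.55423 +274.47436 +321.39201]
  H  [-127.13264 +1117.07005 +90.72145]
  H  [+0.41000 +0.44045 +1.00000]
B = K⁻¹H; ‖b₁‖=1.372765, ‖b₂‖=1.372765; λ = 2/(‖b₁‖+‖b₂‖) = 0.728457, sign → tz>0 ⇒ λ=+0.728457
r₁ = λ·B[:,0] = (+0.93130,-0.20851,+0.29866); r₂ = λ·B[:,1] = (+0.10778,+0.94098,+0.32085)
r₃ = r₁×r₂ = (-0.34794,-0.26662,+0.89881); SVD([r₁ r₂ r₃]) → R = UVᵀ:
  R  [+0.93130 +0.10778 -0.34794]
  R  [-0.20851 +0.94098 -0.26662]
  R  [+0.29866 +0.32085 +0.89881]
t = (-0.00405, -0.13612, +0.72846) m
tr R = 2.771085; θ = arccos((tr R − 1)/2) = 0.483136 rad = 27.682°
axis k = ((R−Rᵀ)₃₂, (R−Rᵀ)₁₃, (R−Rᵀ)₂₁) / (2 sinθ) = (+0.632286, -0.695933, -0.340429)
rvec = θ·k = (+0.305480, -0.336230, -0.164473)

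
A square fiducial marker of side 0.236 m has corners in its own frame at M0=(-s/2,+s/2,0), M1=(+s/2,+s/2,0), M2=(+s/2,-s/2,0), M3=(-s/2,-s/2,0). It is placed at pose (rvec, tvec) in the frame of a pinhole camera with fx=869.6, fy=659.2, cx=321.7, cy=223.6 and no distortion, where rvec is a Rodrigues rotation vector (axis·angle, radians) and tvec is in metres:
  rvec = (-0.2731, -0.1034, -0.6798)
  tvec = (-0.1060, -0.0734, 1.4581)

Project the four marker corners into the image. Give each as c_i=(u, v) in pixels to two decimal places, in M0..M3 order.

Intrinsics K: fx=869.6, fy=659.2, cx=321.7, cy=223.6
Marker side s = 0.236 m; corners in marker frame (Z=0):
  M0 = (-0.1180, +0.1180, 0)
  M1 = (+0.1180, +0.1180, 0)
  M2 = (+0.1180, -0.1180, 0)
  M3 = (-0.1180, -0.1180, 0)
rvec = (-0.2731, -0.1034, -0.6798), |rvec| = θ = 0.73987 rad = 42.391°
Rodrigues: sinθ=0.67419, 1−cosθ=0.26144; R = I + sinθ·[k]× + (1−cosθ)·[k]×²:
    [+0.77418 +0.63294 -0.00555]
    [-0.60597 +0.74366 +0.28243]
    [+0.18289 -0.21529 +0.95927]
t = (-0.1060, -0.0734, 1.4581) m
M0: Pc = R·M0+t = (-0.12267, +0.08586, +1.41112); u = 869.6·(-0.12267)/1.41112 + 321.7 = 246.1070, v = 659.2·(+0.08586)/1.41112 + 223.6 = 263.7078
M1: Pc = R·M1+t = (+0.06004, -0.05715, +1.45428); u = 869.6·(+0.06004)/1.45428 + 321.7 = 357.6017, v = 659.2·(-0.05715)/1.45428 + 223.6 = 197.6940
M2: Pc = R·M2+t = (-0.08933, -0.23266, +1.50508); u = 869.6·(-0.08933)/1.50508 + 321.7 = 270.0851, v = 659.2·(-0.23266)/1.50508 + 223.6 = 121.7006
M3: Pc = R·M3+t = (-0.27204, -0.08965, +1.46192); u = 869.6·(-0.27204)/1.46192 + 321.7 = 159.8814, v = 659.2·(-0.08965)/1.46192 + 223.6 = 183.1765

c0=(246.11, 263.71) c1=(357.60, 197.69) c2=(270.09, 121.70) c3=(159.88, 183.18)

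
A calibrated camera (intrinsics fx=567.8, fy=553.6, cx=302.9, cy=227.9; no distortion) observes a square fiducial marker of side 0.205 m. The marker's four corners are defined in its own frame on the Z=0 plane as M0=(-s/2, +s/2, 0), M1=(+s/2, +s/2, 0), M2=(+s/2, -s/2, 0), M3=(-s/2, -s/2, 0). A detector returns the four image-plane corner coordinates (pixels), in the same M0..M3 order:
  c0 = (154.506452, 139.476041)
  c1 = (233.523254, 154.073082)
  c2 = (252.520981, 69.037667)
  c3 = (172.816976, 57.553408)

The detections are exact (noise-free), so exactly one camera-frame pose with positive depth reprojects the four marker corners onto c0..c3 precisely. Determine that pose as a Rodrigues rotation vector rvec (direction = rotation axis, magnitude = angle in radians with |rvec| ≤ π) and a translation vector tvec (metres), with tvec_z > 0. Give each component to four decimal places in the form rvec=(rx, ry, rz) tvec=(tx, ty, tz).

rvec=(-0.0268, 0.2430, 0.2132) tvec=(-0.2347, -0.2952, 1.3286)

Intrinsics K: fx=567.8, fy=553.6, cx=302.9, cy=227.9
Marker side s = 0.205 m; corners in marker frame (Z=0):
  M0 = (-0.1025, +0.1025, 0)
  M1 = (+0.1025, +0.1025, 0)
  M2 = (+0.1025, -0.1025, 0)
  M3 = (-0.1025, -0.1025, 0)
Detected image corners:
  c0 = (154.506452, 139.476041) px
  c1 = (233.523254, 154.073082) px
  c2 = (252.520981, 69.037667) px
  c3 = (172.816976, 57.553408) px
Planar DLT: solve 8×8 A·h = b for H (H[2,2]=1):
  H  [+350.15318 -91.06548 +202.60290]
  H  [+44.51548 +407.02110 +104.91141]
  H  [-0.18182 -0.00050 +1.00000]
B = K⁻¹H; ‖b₁‖=0.752659, ‖b₂‖=0.752659; λ = 2/(‖b₁‖+‖b₂‖) = 1.328622, sign → tz>0 ⇒ λ=+1.328622
r₁ = λ·B[:,0] = (+0.94821,+0.20628,-0.24156); r₂ = λ·B[:,1] = (-0.21274,+0.97711,-0.00066)
r₃ = r₁×r₂ = (+0.23590,+0.05202,+0.97038); SVD([r₁ r₂ r₃]) → R = UVᵀ:
  R  [+0.94821 -0.21274 +0.23590]
  R  [+0.20628 +0.97711 +0.05202]
  R  [-0.24156 -0.00066 +0.97038]
t = (-0.23469, -0.29517, +1.32862) m
tr R = 2.895700; θ = arccos((tr R − 1)/2) = 0.324376 rad = 18.585°
axis k = ((R−Rᵀ)₃₂, (R−Rᵀ)₁₃, (R−Rᵀ)₂₁) / (2 sinθ) = (-0.082636, +0.749041, +0.657350)
rvec = θ·k = (-0.026805, +0.242971, +0.213228)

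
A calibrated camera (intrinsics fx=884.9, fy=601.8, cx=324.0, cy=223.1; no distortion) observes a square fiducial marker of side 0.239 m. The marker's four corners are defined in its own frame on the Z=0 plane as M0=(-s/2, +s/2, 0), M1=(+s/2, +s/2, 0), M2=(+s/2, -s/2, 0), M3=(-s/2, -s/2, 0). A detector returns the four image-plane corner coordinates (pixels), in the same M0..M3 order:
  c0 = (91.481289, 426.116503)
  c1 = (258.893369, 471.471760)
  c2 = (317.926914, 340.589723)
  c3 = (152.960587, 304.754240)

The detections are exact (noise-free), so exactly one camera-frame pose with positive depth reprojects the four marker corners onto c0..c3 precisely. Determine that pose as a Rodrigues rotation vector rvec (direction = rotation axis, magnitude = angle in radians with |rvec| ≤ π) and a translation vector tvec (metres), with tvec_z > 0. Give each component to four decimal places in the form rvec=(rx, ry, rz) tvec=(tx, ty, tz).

rvec=(-0.2227, 0.2775, 0.2761) tvec=(-0.1536, 0.3009, 1.1260)

Intrinsics K: fx=884.9, fy=601.8, cx=324.0, cy=223.1
Marker side s = 0.239 m; corners in marker frame (Z=0):
  M0 = (-0.1195, +0.1195, 0)
  M1 = (+0.1195, +0.1195, 0)
  M2 = (+0.1195, -0.1195, 0)
  M3 = (-0.1195, -0.1195, 0)
Detected image corners:
  c0 = (91.481289, 426.116503) px
  c1 = (258.893369, 471.471760) px
  c2 = (317.926914, 340.589723) px
  c3 = (152.960587, 304.754240) px
Planar DLT: solve 8×8 A·h = b for H (H[2,2]=1):
  H  [+640.83403 -284.65564 +203.25121]
  H  [+67.23566 +466.25357 +383.90186]
  H  [-0.26506 -0.15768 +1.00000]
B = K⁻¹H; ‖b₁‖=0.888138, ‖b₂‖=0.888138; λ = 2/(‖b₁‖+‖b₂‖) = 1.125951, sign → tz>0 ⇒ λ=+1.125951
r₁ = λ·B[:,0] = (+0.92468,+0.23644,-0.29845); r₂ = λ·B[:,1] = (-0.29719,+0.93817,-0.17754)
r₃ = r₁×r₂ = (+0.23802,+0.25287,+0.93777); SVD([r₁ r₂ r₃]) → R = UVᵀ:
  R  [+0.92468 -0.29719 +0.23802]
  R  [+0.23644 +0.93817 +0.25287]
  R  [-0.29845 -0.17754 +0.93777]
t = (-0.15364, +0.30086, +1.12595) m
tr R = 2.800609; θ = arccos((tr R − 1)/2) = 0.450328 rad = 25.802°
axis k = ((R−Rᵀ)₃₂, (R−Rᵀ)₁₃, (R−Rᵀ)₂₁) / (2 sinθ) = (-0.494426, +0.616259, +0.612999)
rvec = θ·k = (-0.222654, +0.277519, +0.276051)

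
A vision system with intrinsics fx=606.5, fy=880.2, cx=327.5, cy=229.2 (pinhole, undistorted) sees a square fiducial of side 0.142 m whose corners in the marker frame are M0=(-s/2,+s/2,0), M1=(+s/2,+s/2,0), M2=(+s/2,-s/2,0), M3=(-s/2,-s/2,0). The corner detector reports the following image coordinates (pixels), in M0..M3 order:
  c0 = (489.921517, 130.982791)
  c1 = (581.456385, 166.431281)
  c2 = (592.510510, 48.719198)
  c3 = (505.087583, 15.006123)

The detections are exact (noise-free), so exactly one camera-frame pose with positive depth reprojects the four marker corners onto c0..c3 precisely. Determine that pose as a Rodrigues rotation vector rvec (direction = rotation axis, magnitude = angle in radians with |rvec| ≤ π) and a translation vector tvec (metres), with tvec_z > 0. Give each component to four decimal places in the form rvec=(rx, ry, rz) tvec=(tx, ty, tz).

Intrinsics K: fx=606.5, fy=880.2, cx=327.5, cy=229.2
Marker side s = 0.142 m; corners in marker frame (Z=0):
  M0 = (-0.0710, +0.0710, 0)
  M1 = (+0.0710, +0.0710, 0)
  M2 = (+0.0710, -0.0710, 0)
  M3 = (-0.0710, -0.0710, 0)
Detected image corners:
  c0 = (489.921517, 130.982791) px
  c1 = (581.456385, 166.431281) px
  c2 = (592.510510, 48.719198) px
  c3 = (505.087583, 15.006123) px
Planar DLT: solve 8×8 A·h = b for H (H[2,2]=1):
  H  [+625.21723 -268.48666 +542.36835]
  H  [+242.62280 +793.51412 +88.92696]
  H  [-0.00845 -0.32486 +1.00000]
B = K⁻¹H; ‖b₁‖=1.072088, ‖b₂‖=1.072088; λ = 2/(‖b₁‖+‖b₂‖) = 0.932760, sign → tz>0 ⇒ λ=+0.932760
r₁ = λ·B[:,0] = (+0.96580,+0.25916,-0.00788); r₂ = λ·B[:,1] = (-0.24929,+0.91980,-0.30302)
r₃ = r₁×r₂ = (-0.07128,+0.29462,+0.95295); SVD([r₁ r₂ r₃]) → R = UVᵀ:
  R  [+0.96580 -0.24929 -0.07128]
  R  [+0.25916 +0.91980 +0.29462]
  R  [-0.00788 -0.30302 +0.95295]
t = (+0.33045, -0.14865, +0.93276) m
tr R = 2.838556; θ = arccos((tr R − 1)/2) = 0.404555 rad = 23.179°
axis k = ((R−Rᵀ)₃₂, (R−Rᵀ)₁₃, (R−Rᵀ)₂₁) / (2 sinθ) = (-0.759172, -0.080536, +0.645888)
rvec = θ·k = (-0.307127, -0.032581, +0.261297)

rvec=(-0.3071, -0.0326, 0.2613) tvec=(0.3305, -0.1486, 0.9328)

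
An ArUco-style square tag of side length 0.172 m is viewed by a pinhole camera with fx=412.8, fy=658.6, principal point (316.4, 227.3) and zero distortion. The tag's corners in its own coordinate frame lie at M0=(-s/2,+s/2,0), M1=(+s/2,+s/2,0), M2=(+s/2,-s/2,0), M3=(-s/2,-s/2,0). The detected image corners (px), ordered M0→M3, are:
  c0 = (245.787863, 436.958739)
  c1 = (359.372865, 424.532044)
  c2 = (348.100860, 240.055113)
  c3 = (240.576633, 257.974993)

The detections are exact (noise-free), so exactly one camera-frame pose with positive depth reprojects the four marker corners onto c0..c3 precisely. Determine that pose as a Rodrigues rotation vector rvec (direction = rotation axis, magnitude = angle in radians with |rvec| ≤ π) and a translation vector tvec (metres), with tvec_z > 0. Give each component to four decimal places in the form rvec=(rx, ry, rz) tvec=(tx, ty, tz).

Intrinsics K: fx=412.8, fy=658.6, cx=316.4, cy=227.3
Marker side s = 0.172 m; corners in marker frame (Z=0):
  M0 = (-0.0860, +0.0860, 0)
  M1 = (+0.0860, +0.0860, 0)
  M2 = (+0.0860, -0.0860, 0)
  M3 = (-0.0860, -0.0860, 0)
Detected image corners:
  c0 = (245.787863, 436.958739) px
  c1 = (359.372865, 424.532044) px
  c2 = (348.100860, 240.055113) px
  c3 = (240.576633, 257.974993) px
Planar DLT: solve 8×8 A·h = b for H (H[2,2]=1):
  H  [+582.27918 -43.04195 +297.39592]
  H  [-156.98356 +953.06089 +337.63790]
  H  [-0.20110 -0.30374 +1.00000]
B = K⁻¹H; ‖b₁‖=1.586589, ‖b₂‖=1.586589; λ = 2/(‖b₁‖+‖b₂‖) = 0.630283, sign → tz>0 ⇒ λ=+0.630283
r₁ = λ·B[:,0] = (+0.98620,-0.10649,-0.12675); r₂ = λ·B[:,1] = (+0.08102,+0.97815,-0.19144)
r₃ = r₁×r₂ = (+0.14437,+0.17853,+0.97329); SVD([r₁ r₂ r₃]) → R = UVᵀ:
  R  [+0.98620 +0.08102 +0.14437]
  R  [-0.10649 +0.97815 +0.17853]
  R  [-0.12675 -0.19144 +0.97329]
t = (-0.02902, +0.10559, +0.63028) m
tr R = 2.937642; θ = arccos((tr R − 1)/2) = 0.250368 rad = 14.345°
axis k = ((R−Rᵀ)₃₂, (R−Rᵀ)₁₃, (R−Rᵀ)₂₁) / (2 sinθ) = (-0.746632, +0.547133, -0.378400)
rvec = θ·k = (-0.186933, +0.136985, -0.094739)

rvec=(-0.1869, 0.1370, -0.0947) tvec=(-0.0290, 0.1056, 0.6303)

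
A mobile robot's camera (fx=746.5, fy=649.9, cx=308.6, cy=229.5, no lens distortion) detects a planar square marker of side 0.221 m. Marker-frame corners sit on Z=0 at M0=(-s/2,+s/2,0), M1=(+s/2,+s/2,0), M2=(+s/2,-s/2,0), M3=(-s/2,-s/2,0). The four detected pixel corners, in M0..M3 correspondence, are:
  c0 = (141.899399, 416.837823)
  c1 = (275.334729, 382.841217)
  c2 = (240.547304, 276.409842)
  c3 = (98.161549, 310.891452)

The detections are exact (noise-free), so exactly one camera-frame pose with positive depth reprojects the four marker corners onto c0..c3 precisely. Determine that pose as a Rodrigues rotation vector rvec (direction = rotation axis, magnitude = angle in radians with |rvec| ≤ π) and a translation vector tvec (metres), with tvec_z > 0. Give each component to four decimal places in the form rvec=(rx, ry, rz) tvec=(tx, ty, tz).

rvec=(0.3141, -0.1217, -0.2523) tvec=(-0.1851, 0.2131, 1.1663)

Intrinsics K: fx=746.5, fy=649.9, cx=308.6, cy=229.5
Marker side s = 0.221 m; corners in marker frame (Z=0):
  M0 = (-0.1105, +0.1105, 0)
  M1 = (+0.1105, +0.1105, 0)
  M2 = (+0.1105, -0.1105, 0)
  M3 = (-0.1105, -0.1105, 0)
Detected image corners:
  c0 = (141.899399, 416.837823) px
  c1 = (275.334729, 382.841217) px
  c2 = (240.547304, 276.409842) px
  c3 = (98.161549, 310.891452) px
Planar DLT: solve 8×8 A·h = b for H (H[2,2]=1):
  H  [+636.22855 +229.35823 +190.09750]
  H  [-131.38618 +575.63533 +348.22651]
  H  [+0.06780 +0.27436 +1.00000]
B = K⁻¹H; ‖b₁‖=0.857389, ‖b₂‖=0.857389; λ = 2/(‖b₁‖+‖b₂‖) = 1.166332, sign → tz>0 ⇒ λ=+1.166332
r₁ = λ·B[:,0] = (+0.96135,-0.26371,+0.07908); r₂ = λ·B[:,1] = (+0.22606,+0.92005,+0.32000)
r₃ = r₁×r₂ = (-0.15714,-0.28976,+0.94411); SVD([r₁ r₂ r₃]) → R = UVᵀ:
  R  [+0.96135 +0.22606 -0.15714]
  R  [-0.26371 +0.92005 -0.28976]
  R  [+0.07908 +0.32000 +0.94411]
t = (-0.18515, +0.21307, +1.16633) m
tr R = 2.825518; θ = arccos((tr R − 1)/2) = 0.420808 rad = 24.111°
axis k = ((R−Rᵀ)₃₂, (R−Rᵀ)₁₃, (R−Rᵀ)₂₁) / (2 sinθ) = (+0.746340, -0.289128, -0.599484)
rvec = θ·k = (+0.314066, -0.121667, -0.252268)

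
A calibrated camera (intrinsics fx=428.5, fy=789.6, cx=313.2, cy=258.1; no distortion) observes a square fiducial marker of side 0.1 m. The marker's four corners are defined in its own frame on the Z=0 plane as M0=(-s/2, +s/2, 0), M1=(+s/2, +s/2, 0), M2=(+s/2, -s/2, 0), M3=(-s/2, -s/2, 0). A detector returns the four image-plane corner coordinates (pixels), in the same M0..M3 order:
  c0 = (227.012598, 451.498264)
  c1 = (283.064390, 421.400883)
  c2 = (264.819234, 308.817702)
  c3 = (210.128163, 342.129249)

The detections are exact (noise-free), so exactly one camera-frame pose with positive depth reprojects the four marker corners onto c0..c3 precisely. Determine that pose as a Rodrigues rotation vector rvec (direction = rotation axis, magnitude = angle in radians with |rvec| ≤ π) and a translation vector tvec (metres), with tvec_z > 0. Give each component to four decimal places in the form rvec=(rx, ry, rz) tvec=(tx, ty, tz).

rvec=(-0.0612, 0.2425, -0.3121) tvec=(-0.1081, 0.1068, 0.6869)

Intrinsics K: fx=428.5, fy=789.6, cx=313.2, cy=258.1
Marker side s = 0.1 m; corners in marker frame (Z=0):
  M0 = (-0.0500, +0.0500, 0)
  M1 = (+0.0500, +0.0500, 0)
  M2 = (+0.0500, -0.0500, 0)
  M3 = (-0.0500, -0.0500, 0)
Detected image corners:
  c0 = (227.012598, 451.498264) px
  c1 = (283.064390, 421.400883) px
  c2 = (264.819234, 308.817702) px
  c3 = (210.128163, 342.129249) px
Planar DLT: solve 8×8 A·h = b for H (H[2,2]=1):
  H  [+472.41838 +140.79298 +245.73742]
  H  [-442.84967 +1055.74838 +380.83161]
  H  [-0.32993 -0.14108 +1.00000]
B = K⁻¹H; ‖b₁‖=1.455837, ‖b₂‖=1.455837; λ = 2/(‖b₁‖+‖b₂‖) = 0.686890, sign → tz>0 ⇒ λ=+0.686890
r₁ = λ·B[:,0] = (+0.92294,-0.31117,-0.22663); r₂ = λ·B[:,1] = (+0.29653,+0.95010,-0.09691)
r₃ = r₁×r₂ = (+0.24547,+0.02224,+0.96915); SVD([r₁ r₂ r₃]) → R = UVᵀ:
  R  [+0.92294 +0.29653 +0.24547]
  R  [-0.31117 +0.95010 +0.02224]
  R  [-0.22663 -0.09691 +0.96915]
t = (-0.10814, +0.10677, +0.68689) m
tr R = 2.842182; θ = arccos((tr R − 1)/2) = 0.399922 rad = 22.914°
axis k = ((R−Rᵀ)₃₂, (R−Rᵀ)₁₃, (R−Rᵀ)₂₁) / (2 sinθ) = (-0.153012, +0.606272, -0.780399)
rvec = θ·k = (-0.061193, +0.242462, -0.312099)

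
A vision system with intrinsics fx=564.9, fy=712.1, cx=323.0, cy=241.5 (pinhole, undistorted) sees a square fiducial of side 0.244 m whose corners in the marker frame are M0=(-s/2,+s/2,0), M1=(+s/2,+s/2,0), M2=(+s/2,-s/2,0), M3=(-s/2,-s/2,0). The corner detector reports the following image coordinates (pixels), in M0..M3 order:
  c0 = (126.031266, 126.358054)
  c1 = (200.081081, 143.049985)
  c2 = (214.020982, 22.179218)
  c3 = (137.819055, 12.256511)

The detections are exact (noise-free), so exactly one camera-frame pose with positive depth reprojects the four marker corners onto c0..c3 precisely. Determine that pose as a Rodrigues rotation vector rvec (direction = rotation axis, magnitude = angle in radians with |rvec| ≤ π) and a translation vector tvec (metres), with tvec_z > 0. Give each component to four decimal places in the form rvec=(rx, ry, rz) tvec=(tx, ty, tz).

rvec=(0.0790, 0.3835, 0.1899) tvec=(-0.4075, -0.3452, 1.4880)

Intrinsics K: fx=564.9, fy=712.1, cx=323.0, cy=241.5
Marker side s = 0.244 m; corners in marker frame (Z=0):
  M0 = (-0.1220, +0.1220, 0)
  M1 = (+0.1220, +0.1220, 0)
  M2 = (+0.1220, -0.1220, 0)
  M3 = (-0.1220, -0.1220, 0)
Detected image corners:
  c0 = (126.031266, 126.358054) px
  c1 = (200.081081, 143.049985) px
  c2 = (214.020982, 22.179218) px
  c3 = (137.819055, 12.256511) px
Planar DLT: solve 8×8 A·h = b for H (H[2,2]=1):
  H  [+266.38050 -39.79156 +168.30752]
  H  [+36.07920 +486.82210 +76.30345]
  H  [-0.24469 +0.07551 +1.00000]
B = K⁻¹H; ‖b₁‖=0.672027, ‖b₂‖=0.672027; λ = 2/(‖b₁‖+‖b₂‖) = 1.488035, sign → tz>0 ⇒ λ=+1.488035
r₁ = λ·B[:,0] = (+0.90988,+0.19887,-0.36411); r₂ = λ·B[:,1] = (-0.16906,+0.97918,+0.11236)
r₃ = r₁×r₂ = (+0.37887,-0.04067,+0.92456); SVD([r₁ r₂ r₃]) → R = UVᵀ:
  R  [+0.90988 -0.16906 +0.37887]
  R  [+0.19887 +0.97918 -0.04067]
  R  [-0.36411 +0.11236 +0.92456]
t = (-0.40748, -0.34520, +1.48804) m
tr R = 2.813613; θ = arccos((tr R − 1)/2) = 0.435150 rad = 24.932°
axis k = ((R−Rᵀ)₃₂, (R−Rᵀ)₁₃, (R−Rᵀ)₂₁) / (2 sinθ) = (+0.181512, +0.881249, +0.436411)
rvec = θ·k = (+0.078985, +0.383475, +0.189904)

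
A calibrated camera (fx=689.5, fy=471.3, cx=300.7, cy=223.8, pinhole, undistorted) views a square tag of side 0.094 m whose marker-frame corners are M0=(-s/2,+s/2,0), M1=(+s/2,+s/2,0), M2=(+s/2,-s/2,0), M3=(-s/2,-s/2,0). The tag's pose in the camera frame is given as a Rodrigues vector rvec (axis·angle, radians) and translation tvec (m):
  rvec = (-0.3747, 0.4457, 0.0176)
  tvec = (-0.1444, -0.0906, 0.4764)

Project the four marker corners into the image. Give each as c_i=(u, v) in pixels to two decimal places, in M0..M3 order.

c0=(25.62, 180.80) c1=(133.75, 170.41) c2=(158.77, 86.85) c3=(55.63, 103.07)

Intrinsics K: fx=689.5, fy=471.3, cx=300.7, cy=223.8
Marker side s = 0.094 m; corners in marker frame (Z=0):
  M0 = (-0.0470, +0.0470, 0)
  M1 = (+0.0470, +0.0470, 0)
  M2 = (+0.0470, -0.0470, 0)
  M3 = (-0.0470, -0.0470, 0)
rvec = (-0.3747, 0.4457, 0.0176), |rvec| = θ = 0.58254 rad = 33.377°
Rodrigues: sinθ=0.55015, 1−cosθ=0.16493; R = I + sinθ·[k]× + (1−cosθ)·[k]×²:
    [+0.90330 -0.09779 +0.41771]
    [-0.06455 +0.93161 +0.35768]
    [-0.42412 -0.35005 +0.83522]
t = (-0.1444, -0.0906, 0.4764) m
M0: Pc = R·M0+t = (-0.19145, -0.04378, +0.47988); u = 689.5·(-0.19145)/0.47988 + 300.7 = 25.6202, v = 471.3·(-0.04378)/0.47988 + 223.8 = 180.8023
M1: Pc = R·M1+t = (-0.10654, -0.04985, +0.44001); u = 689.5·(-0.10654)/0.44001 + 300.7 = 133.7509, v = 471.3·(-0.04985)/0.44001 + 223.8 = 170.4078
M2: Pc = R·M2+t = (-0.09735, -0.13742, +0.47292); u = 689.5·(-0.09735)/0.47292 + 300.7 = 158.7687, v = 471.3·(-0.13742)/0.47292 + 223.8 = 86.8509
M3: Pc = R·M3+t = (-0.18226, -0.13135, +0.51279); u = 689.5·(-0.18226)/0.51279 + 300.7 = 55.6315, v = 471.3·(-0.13135)/0.51279 + 223.8 = 103.0747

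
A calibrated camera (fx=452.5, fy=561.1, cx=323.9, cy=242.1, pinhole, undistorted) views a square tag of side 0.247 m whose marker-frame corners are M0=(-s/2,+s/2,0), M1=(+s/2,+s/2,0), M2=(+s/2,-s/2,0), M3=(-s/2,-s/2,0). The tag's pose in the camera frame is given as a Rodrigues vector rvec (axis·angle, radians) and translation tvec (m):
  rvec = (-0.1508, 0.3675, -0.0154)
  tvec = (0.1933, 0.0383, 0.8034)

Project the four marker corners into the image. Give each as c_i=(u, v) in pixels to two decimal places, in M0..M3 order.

c0=(365.67, 354.21) c1=(511.43, 359.62) c2=(504.29, 177.88) c3=(365.48, 191.19)

Intrinsics K: fx=452.5, fy=561.1, cx=323.9, cy=242.1
Marker side s = 0.247 m; corners in marker frame (Z=0):
  M0 = (-0.1235, +0.1235, 0)
  M1 = (+0.1235, +0.1235, 0)
  M2 = (+0.1235, -0.1235, 0)
  M3 = (-0.1235, -0.1235, 0)
rvec = (-0.1508, 0.3675, -0.0154), |rvec| = θ = 0.39753 rad = 22.777°
Rodrigues: sinθ=0.38715, 1−cosθ=0.07798; R = I + sinθ·[k]× + (1−cosθ)·[k]×²:
    [+0.93324 -0.01235 +0.35904]
    [-0.04234 +0.98866 +0.14407]
    [-0.35675 -0.14965 +0.92214]
t = (0.1933, 0.0383, 0.8034) m
M0: Pc = R·M0+t = (+0.07652, +0.16563, +0.82898); u = 452.5·(+0.07652)/0.82898 + 323.9 = 365.6686, v = 561.1·(+0.16563)/0.82898 + 242.1 = 354.2075
M1: Pc = R·M1+t = (+0.30703, +0.15517, +0.74086); u = 452.5·(+0.30703)/0.74086 + 323.9 = 511.4269, v = 561.1·(+0.15517)/0.74086 + 242.1 = 359.6203
M2: Pc = R·M2+t = (+0.31008, -0.08903, +0.77782); u = 452.5·(+0.31008)/0.77782 + 323.9 = 504.2897, v = 561.1·(-0.08903)/0.77782 + 242.1 = 177.8768
M3: Pc = R·M3+t = (+0.07957, -0.07857, +0.86594); u = 452.5·(+0.07957)/0.86594 + 323.9 = 365.4796, v = 561.1·(-0.07857)/0.86594 + 242.1 = 191.1892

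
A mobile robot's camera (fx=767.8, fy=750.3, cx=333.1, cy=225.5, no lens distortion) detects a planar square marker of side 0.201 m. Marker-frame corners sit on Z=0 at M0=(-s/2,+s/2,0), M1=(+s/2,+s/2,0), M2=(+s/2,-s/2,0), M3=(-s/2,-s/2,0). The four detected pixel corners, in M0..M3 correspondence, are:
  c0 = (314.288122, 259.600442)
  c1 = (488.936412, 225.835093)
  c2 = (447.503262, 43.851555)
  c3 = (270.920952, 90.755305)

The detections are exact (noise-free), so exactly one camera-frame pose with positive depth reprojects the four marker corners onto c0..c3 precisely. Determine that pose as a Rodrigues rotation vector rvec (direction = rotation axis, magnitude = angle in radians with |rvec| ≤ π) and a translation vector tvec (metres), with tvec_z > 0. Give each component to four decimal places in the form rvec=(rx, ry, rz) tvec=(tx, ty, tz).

rvec=(0.1493, 0.2767, -0.2230) tvec=(0.0488, -0.0767, 0.8395)

Intrinsics K: fx=767.8, fy=750.3, cx=333.1, cy=225.5
Marker side s = 0.201 m; corners in marker frame (Z=0):
  M0 = (-0.1005, +0.1005, 0)
  M1 = (+0.1005, +0.1005, 0)
  M2 = (+0.1005, -0.1005, 0)
  M3 = (-0.1005, -0.1005, 0)
Detected image corners:
  c0 = (314.288122, 259.600442) px
  c1 = (488.936412, 225.835093) px
  c2 = (447.503262, 43.851555) px
  c3 = (270.920952, 90.755305) px
Planar DLT: solve 8×8 A·h = b for H (H[2,2]=1):
  H  [+743.88370 +263.28230 +377.69431]
  H  [-253.09279 +892.84657 +156.91081]
  H  [-0.34110 +0.13714 +1.00000]
B = K⁻¹H; ‖b₁‖=1.191132, ‖b₂‖=1.191132; λ = 2/(‖b₁‖+‖b₂‖) = 0.839537, sign → tz>0 ⇒ λ=+0.839537
r₁ = λ·B[:,0] = (+0.93762,-0.19713,-0.28636); r₂ = λ·B[:,1] = (+0.23793,+0.96443,+0.11514)
r₃ = r₁×r₂ = (+0.25348,-0.17609,+0.95118); SVD([r₁ r₂ r₃]) → R = UVᵀ:
  R  [+0.93762 +0.23793 +0.25348]
  R  [-0.19713 +0.96443 -0.17609]
  R  [-0.28636 +0.11514 +0.95118]
t = (+0.04876, -0.07675, +0.83954) m
tr R = 2.853233; θ = arccos((tr R − 1)/2) = 0.385484 rad = 22.087°
axis k = ((R−Rᵀ)₃₂, (R−Rᵀ)₁₃, (R−Rᵀ)₂₁) / (2 sinθ) = (+0.387264, +0.717869, -0.578525)
rvec = θ·k = (+0.149284, +0.276727, -0.223012)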